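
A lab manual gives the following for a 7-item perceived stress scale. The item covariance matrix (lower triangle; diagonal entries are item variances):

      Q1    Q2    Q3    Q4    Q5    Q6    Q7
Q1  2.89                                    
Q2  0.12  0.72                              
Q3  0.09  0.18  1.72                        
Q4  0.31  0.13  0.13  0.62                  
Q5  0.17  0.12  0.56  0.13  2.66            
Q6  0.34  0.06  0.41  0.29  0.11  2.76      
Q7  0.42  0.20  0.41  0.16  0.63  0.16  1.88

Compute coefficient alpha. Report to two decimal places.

Σσᵢ² = 2.89 + 0.72 + 1.72 + 0.62 + 2.66 + 2.76 + 1.88 = 13.25
Sum of the distinct covariances = 5.13
σ²_T = 13.25 + 2 × 5.13 = 23.51
α = (k/(k−1))·(1 − Σσᵢ²/σ²_T) = (7/6)·(1 − 13.25/23.51) = 0.51

α = 0.51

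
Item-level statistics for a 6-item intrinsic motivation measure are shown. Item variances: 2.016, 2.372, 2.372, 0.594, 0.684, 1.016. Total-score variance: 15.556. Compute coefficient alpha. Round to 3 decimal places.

Σσᵢ² = 2.016 + 2.372 + 2.372 + 0.594 + 0.684 + 1.016 = 9.054
α = (k/(k−1))·(1 − Σσᵢ²/σ²_T) = (6/5)·(1 − 9.054/15.556) = 0.502

α = 0.502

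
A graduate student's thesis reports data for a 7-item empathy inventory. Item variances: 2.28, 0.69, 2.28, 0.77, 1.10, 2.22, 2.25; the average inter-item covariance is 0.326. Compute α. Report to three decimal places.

α = 0.632

Σσᵢ² = 2.28 + 0.69 + 2.28 + 0.77 + 1.10 + 2.22 + 2.25 = 11.59
Sum of the 21 distinct covariances = 21 × 0.326 = 6.846
total variance = Σσᵢ² + 2·Σcov = 11.59 + 2 × 6.846 = 25.282
α = (7/6)·(1 − 11.59/25.282) = 0.632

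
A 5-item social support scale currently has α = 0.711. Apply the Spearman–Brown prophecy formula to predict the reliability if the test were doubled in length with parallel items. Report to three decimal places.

Length factor m = 2
α' = m·α / (1 + (m−1)·α)
   = 2 × 0.711 / (1 + (2 − 1) × 0.711)
   = 1.4220 / 1.7110 = 0.831

predicted reliability = 0.831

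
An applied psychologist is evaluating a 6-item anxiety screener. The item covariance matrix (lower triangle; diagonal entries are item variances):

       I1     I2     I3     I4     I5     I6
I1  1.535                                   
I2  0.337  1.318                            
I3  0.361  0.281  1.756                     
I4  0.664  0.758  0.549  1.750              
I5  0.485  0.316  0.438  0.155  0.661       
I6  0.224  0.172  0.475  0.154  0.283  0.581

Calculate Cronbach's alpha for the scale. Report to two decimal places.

Σσᵢ² = 1.535 + 1.318 + 1.756 + 1.750 + 0.661 + 0.581 = 7.601
Sum of off-diagonal covariances = 5.652
σ²_total = 7.601 + 2 × 5.652 = 18.905
α = (k/(k−1))·(1 − Σσᵢ²/σ²_total) = (6/5)·(1 − 7.601/18.905) = 0.72

α = 0.72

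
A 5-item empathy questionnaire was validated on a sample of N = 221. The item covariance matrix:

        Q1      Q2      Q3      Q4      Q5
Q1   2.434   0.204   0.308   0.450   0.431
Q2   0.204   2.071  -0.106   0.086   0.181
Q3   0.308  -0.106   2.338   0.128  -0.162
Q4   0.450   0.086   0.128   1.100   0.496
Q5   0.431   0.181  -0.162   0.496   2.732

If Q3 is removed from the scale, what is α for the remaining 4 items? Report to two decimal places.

Remaining items: Q1, Q2, Q4, Q5 (k = 4).
Σσ²ᵢ = 2.434 + 2.071 + 1.100 + 2.732 = 8.337
Var(T) = 8.337 + 2 × 1.848 = 12.033
α (item deleted) = (4/3)·(1 − 8.337/12.033) = 0.41

α = 0.41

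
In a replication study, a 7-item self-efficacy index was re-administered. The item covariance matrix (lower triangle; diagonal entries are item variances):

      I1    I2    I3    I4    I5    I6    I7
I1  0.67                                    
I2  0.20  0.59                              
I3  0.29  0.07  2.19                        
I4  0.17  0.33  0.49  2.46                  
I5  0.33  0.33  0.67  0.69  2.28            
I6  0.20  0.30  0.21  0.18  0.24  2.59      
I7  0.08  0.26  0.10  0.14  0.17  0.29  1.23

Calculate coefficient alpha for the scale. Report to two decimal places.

Σσ²ᵢ = 0.67 + 0.59 + 2.19 + 2.46 + 2.28 + 2.59 + 1.23 = 12.01
Sum of the distinct covariances = 5.74
σ²_total = 12.01 + 2 × 5.74 = 23.49
α = (k/(k−1))·(1 − Σσ²ᵢ/σ²_total) = (7/6)·(1 − 12.01/23.49) = 0.57

α = 0.57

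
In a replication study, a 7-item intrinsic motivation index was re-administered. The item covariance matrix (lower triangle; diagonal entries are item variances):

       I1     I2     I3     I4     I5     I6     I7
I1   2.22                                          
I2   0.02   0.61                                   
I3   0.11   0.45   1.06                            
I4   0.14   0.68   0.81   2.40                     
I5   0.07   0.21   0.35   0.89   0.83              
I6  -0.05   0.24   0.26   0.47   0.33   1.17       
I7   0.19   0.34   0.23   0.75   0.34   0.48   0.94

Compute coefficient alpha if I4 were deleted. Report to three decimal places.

coefficient alpha = 0.613

Remaining items: I1, I2, I3, I5, I6, I7 (k = 6).
ΣVar(i) = 2.22 + 0.61 + 1.06 + 0.83 + 1.17 + 0.94 = 6.83
σ²_total = 6.83 + 2 × 3.57 = 13.97
α (item deleted) = (6/5)·(1 − 6.83/13.97) = 0.613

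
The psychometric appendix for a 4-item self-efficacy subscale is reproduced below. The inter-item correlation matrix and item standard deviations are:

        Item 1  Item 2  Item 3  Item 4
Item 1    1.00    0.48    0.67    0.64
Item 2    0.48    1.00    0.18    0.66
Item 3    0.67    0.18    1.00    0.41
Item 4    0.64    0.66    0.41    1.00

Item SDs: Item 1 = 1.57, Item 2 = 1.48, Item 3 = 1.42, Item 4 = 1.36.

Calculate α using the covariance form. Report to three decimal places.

α = 0.804

Σσ²ᵢ = 1.57² + 1.48² + 1.42² + 1.36² = 8.5213
Covariances σ_ij = r_ij · s_i · s_j:
  σ(Item 1,Item 2) = 0.48 × 1.57 × 1.48 = 1.1153
  σ(Item 1,Item 3) = 0.67 × 1.57 × 1.42 = 1.4937
  σ(Item 1,Item 4) = 0.64 × 1.57 × 1.36 = 1.3665
  σ(Item 2,Item 3) = 0.18 × 1.48 × 1.42 = 0.3783
  σ(Item 2,Item 4) = 0.66 × 1.48 × 1.36 = 1.3284
  σ(Item 3,Item 4) = 0.41 × 1.42 × 1.36 = 0.7918
σ²_T = Σσ²ᵢ + 2·Σσ_ij = 8.5213 + 2 × 6.4740 = 21.4693
α = (4/3)·(1 − 8.5213/21.4693) = 0.804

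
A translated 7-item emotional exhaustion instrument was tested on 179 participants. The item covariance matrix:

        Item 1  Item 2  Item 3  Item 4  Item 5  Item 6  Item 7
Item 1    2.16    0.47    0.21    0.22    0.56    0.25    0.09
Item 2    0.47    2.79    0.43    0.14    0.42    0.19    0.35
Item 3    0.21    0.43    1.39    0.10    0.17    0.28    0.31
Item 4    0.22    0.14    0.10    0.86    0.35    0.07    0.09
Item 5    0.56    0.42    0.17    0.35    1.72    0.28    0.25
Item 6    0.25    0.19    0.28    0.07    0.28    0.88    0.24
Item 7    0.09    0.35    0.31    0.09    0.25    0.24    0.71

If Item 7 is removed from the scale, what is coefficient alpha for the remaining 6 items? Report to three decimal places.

α = 0.550

Remaining items: Item 1, Item 2, Item 3, Item 4, Item 5, Item 6 (k = 6).
ΣVar(i) = 2.16 + 2.79 + 1.39 + 0.86 + 1.72 + 0.88 = 9.80
σ²_total = 9.80 + 2 × 4.14 = 18.08
α (item deleted) = (6/5)·(1 − 9.80/18.08) = 0.550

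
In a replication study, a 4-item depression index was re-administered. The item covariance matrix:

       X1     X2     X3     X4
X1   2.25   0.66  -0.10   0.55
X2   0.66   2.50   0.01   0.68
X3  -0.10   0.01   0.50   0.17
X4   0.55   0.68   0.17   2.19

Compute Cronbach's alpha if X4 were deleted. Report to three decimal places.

Remaining items: X1, X2, X3 (k = 3).
sum of item variances = 2.25 + 2.50 + 0.50 = 5.25
total variance = 5.25 + 2 × 0.57 = 6.39
α (item deleted) = (3/2)·(1 − 5.25/6.39) = 0.268

Cronbach's alpha = 0.268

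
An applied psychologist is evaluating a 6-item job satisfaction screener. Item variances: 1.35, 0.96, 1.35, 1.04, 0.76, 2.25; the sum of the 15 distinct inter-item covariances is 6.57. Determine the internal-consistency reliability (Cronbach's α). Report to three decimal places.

Σσ²ᵢ = 1.35 + 0.96 + 1.35 + 1.04 + 0.76 + 2.25 = 7.71
Sum of distinct covariances = 6.57
σ²_T = Σσ²ᵢ + 2·Σcov = 7.71 + 2 × 6.57 = 20.85
α = (6/5)·(1 − 7.71/20.85) = 0.756

Cronbach's α = 0.756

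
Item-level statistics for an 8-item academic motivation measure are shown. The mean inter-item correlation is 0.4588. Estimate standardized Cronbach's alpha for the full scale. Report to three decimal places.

standardized Cronbach's alpha = 0.871

Standardized α = k·r̄ / (1 + (k−1)·r̄) = 8 × 0.4588 / (1 + 7 × 0.4588)
  = 3.6704 / 4.2116 = 0.871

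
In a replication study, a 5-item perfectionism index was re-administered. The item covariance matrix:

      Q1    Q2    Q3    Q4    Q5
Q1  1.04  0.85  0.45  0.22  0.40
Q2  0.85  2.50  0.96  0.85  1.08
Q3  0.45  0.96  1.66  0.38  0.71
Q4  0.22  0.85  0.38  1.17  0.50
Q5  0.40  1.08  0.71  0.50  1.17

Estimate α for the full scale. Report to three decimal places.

α = 0.787

Σσ²ᵢ = 1.04 + 2.50 + 1.66 + 1.17 + 1.17 = 7.54
Sum of the distinct covariances = 6.40
σ²_T = 7.54 + 2 × 6.40 = 20.34
α = (k/(k−1))·(1 − Σσ²ᵢ/σ²_T) = (5/4)·(1 − 7.54/20.34) = 0.787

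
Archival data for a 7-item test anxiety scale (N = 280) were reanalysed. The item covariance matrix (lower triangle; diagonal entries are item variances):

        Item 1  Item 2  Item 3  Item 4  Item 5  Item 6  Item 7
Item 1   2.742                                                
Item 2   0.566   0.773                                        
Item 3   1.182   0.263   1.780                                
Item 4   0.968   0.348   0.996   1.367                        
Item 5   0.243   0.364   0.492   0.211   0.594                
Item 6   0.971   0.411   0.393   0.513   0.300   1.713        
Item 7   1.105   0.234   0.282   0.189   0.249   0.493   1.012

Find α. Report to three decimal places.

α = 0.797

ΣVar(i) = 2.742 + 0.773 + 1.780 + 1.367 + 0.594 + 1.713 + 1.012 = 9.981
Sum of the distinct covariances = 10.773
σ²_total = 9.981 + 2 × 10.773 = 31.527
α = (k/(k−1))·(1 − ΣVar(i)/σ²_total) = (7/6)·(1 − 9.981/31.527) = 0.797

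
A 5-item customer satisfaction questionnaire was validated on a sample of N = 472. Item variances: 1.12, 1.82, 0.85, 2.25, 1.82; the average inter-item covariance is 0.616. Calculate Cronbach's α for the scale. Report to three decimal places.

Cronbach's α = 0.763

Σσ²ᵢ = 1.12 + 1.82 + 0.85 + 2.25 + 1.82 = 7.86
Sum of the 10 distinct covariances = 10 × 0.616 = 6.160
σ²_T = Σσ²ᵢ + 2·Σcov = 7.86 + 2 × 6.160 = 20.180
α = (5/4)·(1 − 7.86/20.180) = 0.763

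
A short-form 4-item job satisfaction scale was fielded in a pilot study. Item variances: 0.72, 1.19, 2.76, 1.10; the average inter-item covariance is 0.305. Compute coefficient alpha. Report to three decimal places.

α = 0.517

sum of item variances = 0.72 + 1.19 + 2.76 + 1.10 = 5.77
Sum of the 6 distinct covariances = 6 × 0.305 = 1.830
σ²_total = sum of item variances + 2·Σcov = 5.77 + 2 × 1.830 = 9.430
α = (4/3)·(1 − 5.77/9.430) = 0.517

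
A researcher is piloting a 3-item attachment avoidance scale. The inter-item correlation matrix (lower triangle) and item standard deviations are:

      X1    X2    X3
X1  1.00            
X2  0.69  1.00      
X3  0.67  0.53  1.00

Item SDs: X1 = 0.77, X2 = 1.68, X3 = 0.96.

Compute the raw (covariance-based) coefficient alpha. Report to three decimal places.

Σσ²ᵢ = 0.77² + 1.68² + 0.96² = 4.3369
Covariances σ_ij = r_ij · s_i · s_j:
  σ(X1,X2) = 0.69 × 0.77 × 1.68 = 0.8926
  σ(X1,X3) = 0.67 × 0.77 × 0.96 = 0.4953
  σ(X2,X3) = 0.53 × 1.68 × 0.96 = 0.8548
σ²_T = Σσ²ᵢ + 2·Σσ_ij = 4.3369 + 2 × 2.2427 = 8.8223
α = (3/2)·(1 − 4.3369/8.8223) = 0.763

α = 0.763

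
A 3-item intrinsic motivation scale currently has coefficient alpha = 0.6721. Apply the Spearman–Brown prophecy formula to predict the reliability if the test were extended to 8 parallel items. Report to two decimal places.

Length factor m = 8/3 = 2.6667
α' = m·α / (1 + (m−1)·α)
   = 8/3 × 0.6721 / (1 + (8/3 − 1) × 0.6721)
   = 1.7923 / 2.1202 = 0.85

predicted reliability = 0.85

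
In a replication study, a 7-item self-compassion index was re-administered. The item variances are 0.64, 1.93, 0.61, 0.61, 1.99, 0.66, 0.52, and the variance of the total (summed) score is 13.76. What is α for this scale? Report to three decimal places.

α = 0.577

sum of item variances = 0.64 + 1.93 + 0.61 + 0.61 + 1.99 + 0.66 + 0.52 = 6.96
α = (k/(k−1))·(1 − sum of item variances/σ²_T) = (7/6)·(1 − 6.96/13.76) = 0.577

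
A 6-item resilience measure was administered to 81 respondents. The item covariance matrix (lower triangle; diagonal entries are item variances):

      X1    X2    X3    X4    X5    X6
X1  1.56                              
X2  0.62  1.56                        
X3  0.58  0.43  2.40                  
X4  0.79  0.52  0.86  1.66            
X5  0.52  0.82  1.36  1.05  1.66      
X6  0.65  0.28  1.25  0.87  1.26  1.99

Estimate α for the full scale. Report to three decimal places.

Σσ²ᵢ = 1.56 + 1.56 + 2.40 + 1.66 + 1.66 + 1.99 = 10.83
Σ_{i<j} σ_ij = 11.86
σ²_T = 10.83 + 2 × 11.86 = 34.55
α = (k/(k−1))·(1 − Σσ²ᵢ/σ²_T) = (6/5)·(1 − 10.83/34.55) = 0.824

α = 0.824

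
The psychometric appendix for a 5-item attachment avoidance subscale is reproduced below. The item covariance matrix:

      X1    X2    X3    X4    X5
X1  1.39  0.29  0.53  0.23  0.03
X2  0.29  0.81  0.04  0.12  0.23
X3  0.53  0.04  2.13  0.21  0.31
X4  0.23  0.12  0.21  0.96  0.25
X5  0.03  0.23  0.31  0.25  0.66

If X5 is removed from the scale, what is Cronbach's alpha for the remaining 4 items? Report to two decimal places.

Cronbach's alpha = 0.47

Remaining items: X1, X2, X3, X4 (k = 4).
sum of item variances = 1.39 + 0.81 + 2.13 + 0.96 = 5.29
total variance = 5.29 + 2 × 1.42 = 8.13
α (item deleted) = (4/3)·(1 − 5.29/8.13) = 0.47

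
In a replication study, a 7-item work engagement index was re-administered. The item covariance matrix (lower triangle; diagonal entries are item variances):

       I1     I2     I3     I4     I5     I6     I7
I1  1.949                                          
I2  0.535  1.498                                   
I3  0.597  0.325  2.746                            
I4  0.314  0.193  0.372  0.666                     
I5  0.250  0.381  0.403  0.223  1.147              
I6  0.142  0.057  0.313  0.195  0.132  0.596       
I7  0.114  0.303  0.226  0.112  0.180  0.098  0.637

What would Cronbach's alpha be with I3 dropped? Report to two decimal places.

Cronbach's alpha = 0.60

Remaining items: I1, I2, I4, I5, I6, I7 (k = 6).
sum of item variances = 1.949 + 1.498 + 0.666 + 1.147 + 0.596 + 0.637 = 6.493
σ²_T = 6.493 + 2 × 3.229 = 12.951
α (item deleted) = (6/5)·(1 − 6.493/12.951) = 0.60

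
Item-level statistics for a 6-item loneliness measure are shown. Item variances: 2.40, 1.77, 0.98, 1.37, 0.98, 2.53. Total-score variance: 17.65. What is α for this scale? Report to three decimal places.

α = 0.518

sum of item variances = 2.40 + 1.77 + 0.98 + 1.37 + 0.98 + 2.53 = 10.03
α = (k/(k−1))·(1 − sum of item variances/total variance) = (6/5)·(1 − 10.03/17.65) = 0.518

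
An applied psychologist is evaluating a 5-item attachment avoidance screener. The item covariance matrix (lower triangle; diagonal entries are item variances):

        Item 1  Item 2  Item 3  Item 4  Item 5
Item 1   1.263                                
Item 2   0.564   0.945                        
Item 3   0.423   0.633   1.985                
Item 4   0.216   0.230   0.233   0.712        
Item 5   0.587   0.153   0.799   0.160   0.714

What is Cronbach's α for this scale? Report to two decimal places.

Σσᵢ² = 1.263 + 0.945 + 1.985 + 0.712 + 0.714 = 5.619
Σ_{i<j} σ_ij = 3.998
σ²_T = 5.619 + 2 × 3.998 = 13.615
α = (k/(k−1))·(1 − Σσᵢ²/σ²_T) = (5/4)·(1 − 5.619/13.615) = 0.73

α = 0.73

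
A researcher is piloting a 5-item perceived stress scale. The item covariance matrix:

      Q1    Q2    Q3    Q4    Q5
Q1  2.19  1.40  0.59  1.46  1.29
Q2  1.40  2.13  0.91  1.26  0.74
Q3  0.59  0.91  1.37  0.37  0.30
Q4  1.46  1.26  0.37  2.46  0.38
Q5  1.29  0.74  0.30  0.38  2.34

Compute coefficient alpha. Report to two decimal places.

α = 0.78

sum of item variances = 2.19 + 2.13 + 1.37 + 2.46 + 2.34 = 10.49
Sum of the distinct covariances = 8.70
Var(T) = 10.49 + 2 × 8.70 = 27.89
α = (k/(k−1))·(1 − sum of item variances/Var(T)) = (5/4)·(1 − 10.49/27.89) = 0.78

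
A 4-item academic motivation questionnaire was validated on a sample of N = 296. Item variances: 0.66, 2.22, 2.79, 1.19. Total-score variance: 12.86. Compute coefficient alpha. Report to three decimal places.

α = 0.622

ΣVar(i) = 0.66 + 2.22 + 2.79 + 1.19 = 6.86
α = (k/(k−1))·(1 − ΣVar(i)/σ²_total) = (4/3)·(1 − 6.86/12.86) = 0.622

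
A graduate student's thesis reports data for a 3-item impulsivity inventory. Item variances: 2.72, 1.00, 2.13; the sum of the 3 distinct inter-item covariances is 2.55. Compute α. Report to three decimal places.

α = 0.699

ΣVar(i) = 2.72 + 1.00 + 2.13 = 5.85
Sum of distinct covariances = 2.55
total variance = ΣVar(i) + 2·Σcov = 5.85 + 2 × 2.55 = 10.95
α = (3/2)·(1 − 5.85/10.95) = 0.699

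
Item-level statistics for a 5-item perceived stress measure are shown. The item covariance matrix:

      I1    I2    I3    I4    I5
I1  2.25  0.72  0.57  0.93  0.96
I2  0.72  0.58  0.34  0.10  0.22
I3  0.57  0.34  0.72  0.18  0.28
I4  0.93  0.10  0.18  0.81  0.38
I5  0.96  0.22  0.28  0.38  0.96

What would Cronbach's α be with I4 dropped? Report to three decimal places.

Remaining items: I1, I2, I3, I5 (k = 4).
Σσᵢ² = 2.25 + 0.58 + 0.72 + 0.96 = 4.51
total variance = 4.51 + 2 × 3.09 = 10.69
α (item deleted) = (4/3)·(1 − 4.51/10.69) = 0.771

Cronbach's α = 0.771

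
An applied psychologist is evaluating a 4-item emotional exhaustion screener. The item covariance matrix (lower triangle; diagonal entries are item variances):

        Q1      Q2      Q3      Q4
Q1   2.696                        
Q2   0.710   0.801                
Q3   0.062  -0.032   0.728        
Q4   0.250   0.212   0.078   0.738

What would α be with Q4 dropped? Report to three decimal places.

Remaining items: Q1, Q2, Q3 (k = 3).
Σσ²ᵢ = 2.696 + 0.801 + 0.728 = 4.225
σ²_total = 4.225 + 2 × 0.740 = 5.705
α (item deleted) = (3/2)·(1 − 4.225/5.705) = 0.389

α = 0.389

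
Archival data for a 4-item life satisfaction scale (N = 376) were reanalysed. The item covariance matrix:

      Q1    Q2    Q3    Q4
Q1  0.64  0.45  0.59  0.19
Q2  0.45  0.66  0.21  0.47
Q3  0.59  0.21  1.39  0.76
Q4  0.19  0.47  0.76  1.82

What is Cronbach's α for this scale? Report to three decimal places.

Cronbach's α = 0.723

Σσᵢ² = 0.64 + 0.66 + 1.39 + 1.82 = 4.51
Sum of off-diagonal covariances = 2.67
total variance = 4.51 + 2 × 2.67 = 9.85
α = (k/(k−1))·(1 − Σσᵢ²/total variance) = (4/3)·(1 − 4.51/9.85) = 0.723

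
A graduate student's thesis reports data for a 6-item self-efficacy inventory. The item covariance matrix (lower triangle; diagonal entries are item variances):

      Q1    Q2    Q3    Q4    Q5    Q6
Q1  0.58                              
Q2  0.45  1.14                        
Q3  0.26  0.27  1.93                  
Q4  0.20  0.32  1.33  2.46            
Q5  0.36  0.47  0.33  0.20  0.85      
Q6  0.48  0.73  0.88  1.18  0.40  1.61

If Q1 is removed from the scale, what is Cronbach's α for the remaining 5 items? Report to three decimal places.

Remaining items: Q2, Q3, Q4, Q5, Q6 (k = 5).
sum of item variances = 1.14 + 1.93 + 2.46 + 0.85 + 1.61 = 7.99
σ²_T = 7.99 + 2 × 6.11 = 20.21
α (item deleted) = (5/4)·(1 − 7.99/20.21) = 0.756

α = 0.756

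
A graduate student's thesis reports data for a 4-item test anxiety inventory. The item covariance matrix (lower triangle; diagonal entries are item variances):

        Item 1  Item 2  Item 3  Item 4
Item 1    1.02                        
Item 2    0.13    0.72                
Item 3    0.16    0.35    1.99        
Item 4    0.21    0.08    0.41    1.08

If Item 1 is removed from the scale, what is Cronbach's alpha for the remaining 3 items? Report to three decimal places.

Remaining items: Item 2, Item 3, Item 4 (k = 3).
Σσ²ᵢ = 0.72 + 1.99 + 1.08 = 3.79
total variance = 3.79 + 2 × 0.84 = 5.47
α (item deleted) = (3/2)·(1 − 3.79/5.47) = 0.461

α = 0.461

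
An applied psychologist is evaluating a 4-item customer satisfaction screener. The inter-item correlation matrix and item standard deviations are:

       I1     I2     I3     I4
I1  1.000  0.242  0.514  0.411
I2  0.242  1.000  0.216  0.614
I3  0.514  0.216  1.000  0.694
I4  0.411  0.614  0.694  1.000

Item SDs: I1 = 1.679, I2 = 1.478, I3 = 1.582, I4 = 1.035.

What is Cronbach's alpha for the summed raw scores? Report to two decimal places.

Σσ²ᵢ = 1.679² + 1.478² + 1.582² + 1.035² = 8.5775
Covariances σ_ij = r_ij · s_i · s_j:
  σ(I1,I2) = 0.242 × 1.679 × 1.478 = 0.6005
  σ(I1,I3) = 0.514 × 1.679 × 1.582 = 1.3653
  σ(I1,I4) = 0.411 × 1.679 × 1.035 = 0.7142
  σ(I2,I3) = 0.216 × 1.478 × 1.582 = 0.5051
  σ(I2,I4) = 0.614 × 1.478 × 1.035 = 0.9393
  σ(I3,I4) = 0.694 × 1.582 × 1.035 = 1.1363
σ²_T = Σσ²ᵢ + 2·Σσ_ij = 8.5775 + 2 × 5.2607 = 19.0989
α = (4/3)·(1 − 8.5775/19.0989) = 0.73

Cronbach's alpha = 0.73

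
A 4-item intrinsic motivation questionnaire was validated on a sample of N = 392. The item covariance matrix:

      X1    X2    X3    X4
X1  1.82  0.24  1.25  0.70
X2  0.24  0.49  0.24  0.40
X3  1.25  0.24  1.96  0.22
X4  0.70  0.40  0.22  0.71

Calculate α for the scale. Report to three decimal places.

Σσ²ᵢ = 1.82 + 0.49 + 1.96 + 0.71 = 4.98
Sum of the distinct covariances = 3.05
σ²_total = 4.98 + 2 × 3.05 = 11.08
α = (k/(k−1))·(1 − Σσ²ᵢ/σ²_total) = (4/3)·(1 − 4.98/11.08) = 0.734

α = 0.734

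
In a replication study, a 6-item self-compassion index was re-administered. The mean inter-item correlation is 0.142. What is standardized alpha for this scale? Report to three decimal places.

standardized alpha = 0.498

Standardized α = k·r̄ / (1 + (k−1)·r̄) = 6 × 0.142 / (1 + 5 × 0.142)
  = 0.8520 / 1.7100 = 0.498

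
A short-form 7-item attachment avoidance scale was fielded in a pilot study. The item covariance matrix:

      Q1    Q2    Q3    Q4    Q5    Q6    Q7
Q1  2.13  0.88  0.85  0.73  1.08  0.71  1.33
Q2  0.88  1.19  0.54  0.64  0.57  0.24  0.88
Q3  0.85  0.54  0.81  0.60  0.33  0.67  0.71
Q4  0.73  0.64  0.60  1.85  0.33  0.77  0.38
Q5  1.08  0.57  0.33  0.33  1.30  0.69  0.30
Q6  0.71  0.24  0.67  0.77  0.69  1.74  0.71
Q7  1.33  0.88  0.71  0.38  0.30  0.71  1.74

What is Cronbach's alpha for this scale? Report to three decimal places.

Σσᵢ² = 2.13 + 1.19 + 0.81 + 1.85 + 1.30 + 1.74 + 1.74 = 10.76
Sum of the distinct covariances = 13.94
σ²_total = 10.76 + 2 × 13.94 = 38.64
α = (k/(k−1))·(1 − Σσᵢ²/σ²_total) = (7/6)·(1 − 10.76/38.64) = 0.842

Cronbach's alpha = 0.842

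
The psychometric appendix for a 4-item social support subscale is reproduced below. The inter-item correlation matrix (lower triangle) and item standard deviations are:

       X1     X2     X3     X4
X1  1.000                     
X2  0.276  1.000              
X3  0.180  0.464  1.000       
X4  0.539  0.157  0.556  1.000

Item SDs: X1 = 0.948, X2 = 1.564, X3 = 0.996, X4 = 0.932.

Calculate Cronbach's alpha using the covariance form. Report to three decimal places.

Cronbach's alpha = 0.656

Σσ²ᵢ = 0.948² + 1.564² + 0.996² + 0.932² = 5.2054
Covariances σ_ij = r_ij · s_i · s_j:
  σ(X1,X2) = 0.276 × 0.948 × 1.564 = 0.4092
  σ(X1,X3) = 0.180 × 0.948 × 0.996 = 0.1700
  σ(X1,X4) = 0.539 × 0.948 × 0.932 = 0.4762
  σ(X2,X3) = 0.464 × 1.564 × 0.996 = 0.7228
  σ(X2,X4) = 0.157 × 1.564 × 0.932 = 0.2289
  σ(X3,X4) = 0.556 × 0.996 × 0.932 = 0.5161
σ²_T = Σσ²ᵢ + 2·Σσ_ij = 5.2054 + 2 × 2.5232 = 10.2518
α = (4/3)·(1 − 5.2054/10.2518) = 0.656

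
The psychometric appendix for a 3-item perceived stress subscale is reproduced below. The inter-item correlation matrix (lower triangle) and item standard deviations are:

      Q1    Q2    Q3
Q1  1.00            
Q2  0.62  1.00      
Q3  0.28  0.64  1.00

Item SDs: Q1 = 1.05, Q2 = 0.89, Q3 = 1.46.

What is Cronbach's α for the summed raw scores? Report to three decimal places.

Σσ²ᵢ = 1.05² + 0.89² + 1.46² = 4.0262
Covariances σ_ij = r_ij · s_i · s_j:
  σ(Q1,Q2) = 0.62 × 1.05 × 0.89 = 0.5794
  σ(Q1,Q3) = 0.28 × 1.05 × 1.46 = 0.4292
  σ(Q2,Q3) = 0.64 × 0.89 × 1.46 = 0.8316
σ²_T = Σσ²ᵢ + 2·Σσ_ij = 4.0262 + 2 × 1.8402 = 7.7066
α = (3/2)·(1 − 4.0262/7.7066) = 0.716

Cronbach's α = 0.716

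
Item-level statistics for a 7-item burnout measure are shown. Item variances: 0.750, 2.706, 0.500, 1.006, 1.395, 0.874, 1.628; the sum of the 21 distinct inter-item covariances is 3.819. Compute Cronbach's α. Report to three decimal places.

Cronbach's α = 0.540

sum of item variances = 0.750 + 2.706 + 0.500 + 1.006 + 1.395 + 0.874 + 1.628 = 8.859
Sum of distinct covariances = 3.819
σ²_total = sum of item variances + 2·Σcov = 8.859 + 2 × 3.819 = 16.497
α = (7/6)·(1 − 8.859/16.497) = 0.540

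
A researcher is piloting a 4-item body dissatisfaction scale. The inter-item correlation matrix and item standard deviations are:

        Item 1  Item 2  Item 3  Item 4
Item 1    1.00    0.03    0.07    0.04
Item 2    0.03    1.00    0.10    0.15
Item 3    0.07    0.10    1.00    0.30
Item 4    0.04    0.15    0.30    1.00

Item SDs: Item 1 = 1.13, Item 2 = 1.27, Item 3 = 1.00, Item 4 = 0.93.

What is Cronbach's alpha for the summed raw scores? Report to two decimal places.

Σσ²ᵢ = 1.13² + 1.27² + 1.00² + 0.93² = 4.7547
Covariances σ_ij = r_ij · s_i · s_j:
  σ(Item 1,Item 2) = 0.03 × 1.13 × 1.27 = 0.0431
  σ(Item 1,Item 3) = 0.07 × 1.13 × 1.00 = 0.0791
  σ(Item 1,Item 4) = 0.04 × 1.13 × 0.93 = 0.0420
  σ(Item 2,Item 3) = 0.10 × 1.27 × 1.00 = 0.1270
  σ(Item 2,Item 4) = 0.15 × 1.27 × 0.93 = 0.1772
  σ(Item 3,Item 4) = 0.30 × 1.00 × 0.93 = 0.2790
σ²_T = Σσ²ᵢ + 2·Σσ_ij = 4.7547 + 2 × 0.7474 = 6.2495
α = (4/3)·(1 − 4.7547/6.2495) = 0.32

Cronbach's alpha = 0.32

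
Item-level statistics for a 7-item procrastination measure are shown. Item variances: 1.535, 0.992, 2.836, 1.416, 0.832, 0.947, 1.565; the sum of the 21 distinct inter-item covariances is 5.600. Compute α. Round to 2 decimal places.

sum of item variances = 1.535 + 0.992 + 2.836 + 1.416 + 0.832 + 0.947 + 1.565 = 10.123
Sum of distinct covariances = 5.600
σ²_T = sum of item variances + 2·Σcov = 10.123 + 2 × 5.600 = 21.323
α = (7/6)·(1 − 10.123/21.323) = 0.61

α = 0.61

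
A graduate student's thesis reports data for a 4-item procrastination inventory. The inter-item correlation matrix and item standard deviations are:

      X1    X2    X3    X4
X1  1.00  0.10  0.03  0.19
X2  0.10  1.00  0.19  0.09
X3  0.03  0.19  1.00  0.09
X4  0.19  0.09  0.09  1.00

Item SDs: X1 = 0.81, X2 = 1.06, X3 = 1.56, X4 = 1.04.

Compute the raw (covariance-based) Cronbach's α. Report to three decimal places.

Cronbach's α = 0.322

Σσ²ᵢ = 0.81² + 1.06² + 1.56² + 1.04² = 5.2949
Covariances σ_ij = r_ij · s_i · s_j:
  σ(X1,X2) = 0.10 × 0.81 × 1.06 = 0.0859
  σ(X1,X3) = 0.03 × 0.81 × 1.56 = 0.0379
  σ(X1,X4) = 0.19 × 0.81 × 1.04 = 0.1601
  σ(X2,X3) = 0.19 × 1.06 × 1.56 = 0.3142
  σ(X2,X4) = 0.09 × 1.06 × 1.04 = 0.0992
  σ(X3,X4) = 0.09 × 1.56 × 1.04 = 0.1460
σ²_T = Σσ²ᵢ + 2·Σσ_ij = 5.2949 + 2 × 0.8433 = 6.9815
α = (4/3)·(1 − 5.2949/6.9815) = 0.322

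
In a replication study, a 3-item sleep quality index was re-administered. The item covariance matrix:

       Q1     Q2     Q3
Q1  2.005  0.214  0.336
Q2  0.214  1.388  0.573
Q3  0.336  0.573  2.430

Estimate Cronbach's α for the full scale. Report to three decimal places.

α = 0.418

ΣVar(i) = 2.005 + 1.388 + 2.430 = 5.823
Sum of the distinct covariances = 1.123
Var(T) = 5.823 + 2 × 1.123 = 8.069
α = (k/(k−1))·(1 − ΣVar(i)/Var(T)) = (3/2)·(1 − 5.823/8.069) = 0.418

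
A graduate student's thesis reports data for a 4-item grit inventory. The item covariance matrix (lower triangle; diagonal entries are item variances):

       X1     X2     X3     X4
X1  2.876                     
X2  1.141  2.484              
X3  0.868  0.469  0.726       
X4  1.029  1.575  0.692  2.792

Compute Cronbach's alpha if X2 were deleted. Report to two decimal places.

α = 0.67

Remaining items: X1, X3, X4 (k = 3).
sum of item variances = 2.876 + 0.726 + 2.792 = 6.394
σ²_total = 6.394 + 2 × 2.589 = 11.572
α (item deleted) = (3/2)·(1 − 6.394/11.572) = 0.67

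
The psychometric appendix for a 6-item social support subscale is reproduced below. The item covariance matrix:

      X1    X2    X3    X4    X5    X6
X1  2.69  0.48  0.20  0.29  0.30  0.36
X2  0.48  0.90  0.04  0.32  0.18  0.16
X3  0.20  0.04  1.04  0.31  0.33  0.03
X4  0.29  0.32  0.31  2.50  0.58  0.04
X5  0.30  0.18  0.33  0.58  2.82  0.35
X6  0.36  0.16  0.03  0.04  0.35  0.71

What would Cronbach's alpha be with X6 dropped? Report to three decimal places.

Remaining items: X1, X2, X3, X4, X5 (k = 5).
Σσᵢ² = 2.69 + 0.90 + 1.04 + 2.50 + 2.82 = 9.95
σ²_T = 9.95 + 2 × 3.03 = 16.01
α (item deleted) = (5/4)·(1 − 9.95/16.01) = 0.473

Cronbach's alpha = 0.473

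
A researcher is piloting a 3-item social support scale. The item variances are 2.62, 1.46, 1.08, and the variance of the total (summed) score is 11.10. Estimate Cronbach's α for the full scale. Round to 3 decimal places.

sum of item variances = 2.62 + 1.46 + 1.08 = 5.16
α = (k/(k−1))·(1 − sum of item variances/total variance) = (3/2)·(1 − 5.16/11.10) = 0.803

Cronbach's α = 0.803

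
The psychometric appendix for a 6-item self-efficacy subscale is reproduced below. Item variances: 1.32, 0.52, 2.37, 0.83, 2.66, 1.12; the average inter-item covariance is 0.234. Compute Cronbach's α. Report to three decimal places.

Σσ²ᵢ = 1.32 + 0.52 + 2.37 + 0.83 + 2.66 + 1.12 = 8.82
Sum of the 15 distinct covariances = 15 × 0.234 = 3.510
total variance = Σσ²ᵢ + 2·Σcov = 8.82 + 2 × 3.510 = 15.840
α = (6/5)·(1 − 8.82/15.840) = 0.532

α = 0.532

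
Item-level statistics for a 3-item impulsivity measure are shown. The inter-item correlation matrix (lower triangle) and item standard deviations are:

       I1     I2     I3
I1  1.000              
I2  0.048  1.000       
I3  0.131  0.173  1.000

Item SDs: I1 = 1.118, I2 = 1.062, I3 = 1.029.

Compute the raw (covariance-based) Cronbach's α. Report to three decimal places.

Σσ²ᵢ = 1.118² + 1.062² + 1.029² = 3.4366
Covariances σ_ij = r_ij · s_i · s_j:
  σ(I1,I2) = 0.048 × 1.118 × 1.062 = 0.0570
  σ(I1,I3) = 0.131 × 1.118 × 1.029 = 0.1507
  σ(I2,I3) = 0.173 × 1.062 × 1.029 = 0.1891
σ²_T = Σσ²ᵢ + 2·Σσ_ij = 3.4366 + 2 × 0.3968 = 4.2302
α = (3/2)·(1 − 3.4366/4.2302) = 0.281

Cronbach's α = 0.281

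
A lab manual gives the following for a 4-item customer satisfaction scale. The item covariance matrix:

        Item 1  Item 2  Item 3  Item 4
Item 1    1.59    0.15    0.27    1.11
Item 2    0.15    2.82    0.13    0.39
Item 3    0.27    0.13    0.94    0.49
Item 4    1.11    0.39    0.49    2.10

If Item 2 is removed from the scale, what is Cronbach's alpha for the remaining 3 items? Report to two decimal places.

Cronbach's alpha = 0.67

Remaining items: Item 1, Item 3, Item 4 (k = 3).
ΣVar(i) = 1.59 + 0.94 + 2.10 = 4.63
Var(T) = 4.63 + 2 × 1.87 = 8.37
α (item deleted) = (3/2)·(1 − 4.63/8.37) = 0.67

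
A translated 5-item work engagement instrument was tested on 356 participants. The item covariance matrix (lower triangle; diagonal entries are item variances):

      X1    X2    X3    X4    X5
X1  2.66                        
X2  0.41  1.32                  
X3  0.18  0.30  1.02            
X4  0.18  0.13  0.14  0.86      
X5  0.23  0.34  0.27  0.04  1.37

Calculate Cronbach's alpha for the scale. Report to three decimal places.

Cronbach's alpha = 0.476

Σσᵢ² = 2.66 + 1.32 + 1.02 + 0.86 + 1.37 = 7.23
Σ_{i<j} σ_ij = 2.22
σ²_total = 7.23 + 2 × 2.22 = 11.67
α = (k/(k−1))·(1 − Σσᵢ²/σ²_total) = (5/4)·(1 − 7.23/11.67) = 0.476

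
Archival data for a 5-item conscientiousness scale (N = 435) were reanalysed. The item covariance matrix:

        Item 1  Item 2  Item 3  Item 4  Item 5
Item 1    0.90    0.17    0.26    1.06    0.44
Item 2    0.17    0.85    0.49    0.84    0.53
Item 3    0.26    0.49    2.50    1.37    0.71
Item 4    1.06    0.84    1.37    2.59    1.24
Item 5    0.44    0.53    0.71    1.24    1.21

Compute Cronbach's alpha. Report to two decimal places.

Σσᵢ² = 0.90 + 0.85 + 2.50 + 2.59 + 1.21 = 8.05
Sum of off-diagonal covariances = 7.11
σ²_total = 8.05 + 2 × 7.11 = 22.27
α = (k/(k−1))·(1 − Σσᵢ²/σ²_total) = (5/4)·(1 − 8.05/22.27) = 0.80

α = 0.80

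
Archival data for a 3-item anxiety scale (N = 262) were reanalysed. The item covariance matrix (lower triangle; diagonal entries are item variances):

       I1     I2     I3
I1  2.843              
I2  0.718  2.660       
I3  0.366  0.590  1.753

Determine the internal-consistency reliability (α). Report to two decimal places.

α = 0.47

ΣVar(i) = 2.843 + 2.660 + 1.753 = 7.256
Sum of the distinct covariances = 1.674
Var(T) = 7.256 + 2 × 1.674 = 10.604
α = (k/(k−1))·(1 − ΣVar(i)/Var(T)) = (3/2)·(1 − 7.256/10.604) = 0.47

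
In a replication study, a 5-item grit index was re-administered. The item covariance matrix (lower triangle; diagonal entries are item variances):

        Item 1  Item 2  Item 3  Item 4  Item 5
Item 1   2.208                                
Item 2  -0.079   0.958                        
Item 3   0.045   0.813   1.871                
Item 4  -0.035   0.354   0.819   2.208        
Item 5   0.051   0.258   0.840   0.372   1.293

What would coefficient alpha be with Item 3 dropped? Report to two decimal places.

coefficient alpha = 0.29

Remaining items: Item 1, Item 2, Item 4, Item 5 (k = 4).
ΣVar(i) = 2.208 + 0.958 + 2.208 + 1.293 = 6.667
Var(T) = 6.667 + 2 × 0.921 = 8.509
α (item deleted) = (4/3)·(1 − 6.667/8.509) = 0.29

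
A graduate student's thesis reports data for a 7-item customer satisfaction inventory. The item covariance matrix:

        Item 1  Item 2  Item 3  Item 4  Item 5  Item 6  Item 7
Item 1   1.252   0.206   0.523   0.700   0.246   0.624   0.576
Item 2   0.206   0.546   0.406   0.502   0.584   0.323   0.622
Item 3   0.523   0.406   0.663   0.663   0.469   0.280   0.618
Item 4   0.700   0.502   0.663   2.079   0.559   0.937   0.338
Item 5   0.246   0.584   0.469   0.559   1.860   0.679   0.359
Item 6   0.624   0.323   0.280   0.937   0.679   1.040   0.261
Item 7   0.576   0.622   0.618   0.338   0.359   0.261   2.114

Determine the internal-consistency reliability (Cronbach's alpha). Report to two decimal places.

sum of item variances = 1.252 + 0.546 + 0.663 + 2.079 + 1.860 + 1.040 + 2.114 = 9.554
Sum of off-diagonal covariances = 10.475
Var(T) = 9.554 + 2 × 10.475 = 30.504
α = (k/(k−1))·(1 − sum of item variances/Var(T)) = (7/6)·(1 − 9.554/30.504) = 0.80

Cronbach's alpha = 0.80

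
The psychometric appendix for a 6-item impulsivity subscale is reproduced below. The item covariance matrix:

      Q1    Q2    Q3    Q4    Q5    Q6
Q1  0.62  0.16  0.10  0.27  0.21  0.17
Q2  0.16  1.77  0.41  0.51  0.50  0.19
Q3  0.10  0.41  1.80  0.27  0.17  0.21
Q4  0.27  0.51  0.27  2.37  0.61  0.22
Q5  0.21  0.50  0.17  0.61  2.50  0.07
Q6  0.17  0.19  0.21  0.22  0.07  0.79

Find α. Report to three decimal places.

α = 0.543

Σσ²ᵢ = 0.62 + 1.77 + 1.80 + 2.37 + 2.50 + 0.79 = 9.85
Sum of the distinct covariances = 4.07
Var(T) = 9.85 + 2 × 4.07 = 17.99
α = (k/(k−1))·(1 − Σσ²ᵢ/Var(T)) = (6/5)·(1 − 9.85/17.99) = 0.543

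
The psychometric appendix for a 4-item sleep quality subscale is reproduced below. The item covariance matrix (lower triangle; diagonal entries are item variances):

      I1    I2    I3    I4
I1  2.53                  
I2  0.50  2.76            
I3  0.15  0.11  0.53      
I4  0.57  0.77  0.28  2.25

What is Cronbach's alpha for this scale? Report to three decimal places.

Σσᵢ² = 2.53 + 2.76 + 0.53 + 2.25 = 8.07
Sum of off-diagonal covariances = 2.38
σ²_total = 8.07 + 2 × 2.38 = 12.83
α = (k/(k−1))·(1 − Σσᵢ²/σ²_total) = (4/3)·(1 − 8.07/12.83) = 0.495

α = 0.495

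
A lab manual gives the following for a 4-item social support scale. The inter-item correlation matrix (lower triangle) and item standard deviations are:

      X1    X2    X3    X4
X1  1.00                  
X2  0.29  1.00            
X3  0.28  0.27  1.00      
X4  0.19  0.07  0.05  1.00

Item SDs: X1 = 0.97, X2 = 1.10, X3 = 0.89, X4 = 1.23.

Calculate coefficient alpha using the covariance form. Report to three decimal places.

coefficient alpha = 0.465

Σσ²ᵢ = 0.97² + 1.10² + 0.89² + 1.23² = 4.4559
Covariances σ_ij = r_ij · s_i · s_j:
  σ(X1,X2) = 0.29 × 0.97 × 1.10 = 0.3094
  σ(X1,X3) = 0.28 × 0.97 × 0.89 = 0.2417
  σ(X1,X4) = 0.19 × 0.97 × 1.23 = 0.2267
  σ(X2,X3) = 0.27 × 1.10 × 0.89 = 0.2643
  σ(X2,X4) = 0.07 × 1.10 × 1.23 = 0.0947
  σ(X3,X4) = 0.05 × 0.89 × 1.23 = 0.0547
σ²_T = Σσ²ᵢ + 2·Σσ_ij = 4.4559 + 2 × 1.1915 = 6.8389
α = (4/3)·(1 − 4.4559/6.8389) = 0.465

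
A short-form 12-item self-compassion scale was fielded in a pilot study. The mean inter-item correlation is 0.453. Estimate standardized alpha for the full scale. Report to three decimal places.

standardized alpha = 0.909

Standardized α = k·r̄ / (1 + (k−1)·r̄) = 12 × 0.453 / (1 + 11 × 0.453)
  = 5.4360 / 5.9830 = 0.909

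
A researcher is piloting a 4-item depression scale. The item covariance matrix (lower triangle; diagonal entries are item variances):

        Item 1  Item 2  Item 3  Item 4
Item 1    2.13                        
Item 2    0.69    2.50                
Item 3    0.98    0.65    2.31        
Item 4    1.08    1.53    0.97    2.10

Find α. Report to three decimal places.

α = 0.755

sum of item variances = 2.13 + 2.50 + 2.31 + 2.10 = 9.04
Sum of the distinct covariances = 5.90
Var(T) = 9.04 + 2 × 5.90 = 20.84
α = (k/(k−1))·(1 − sum of item variances/Var(T)) = (4/3)·(1 − 9.04/20.84) = 0.755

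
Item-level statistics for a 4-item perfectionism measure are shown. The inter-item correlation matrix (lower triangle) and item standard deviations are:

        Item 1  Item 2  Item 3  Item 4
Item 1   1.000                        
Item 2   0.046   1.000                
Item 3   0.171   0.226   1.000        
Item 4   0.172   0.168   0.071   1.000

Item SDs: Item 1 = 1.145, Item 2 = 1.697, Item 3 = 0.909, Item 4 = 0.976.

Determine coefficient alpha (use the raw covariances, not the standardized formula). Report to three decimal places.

α = 0.371

Σσ²ᵢ = 1.145² + 1.697² + 0.909² + 0.976² = 5.9697
Covariances σ_ij = r_ij · s_i · s_j:
  σ(Item 1,Item 2) = 0.046 × 1.145 × 1.697 = 0.0894
  σ(Item 1,Item 3) = 0.171 × 1.145 × 0.909 = 0.1780
  σ(Item 1,Item 4) = 0.172 × 1.145 × 0.976 = 0.1922
  σ(Item 2,Item 3) = 0.226 × 1.697 × 0.909 = 0.3486
  σ(Item 2,Item 4) = 0.168 × 1.697 × 0.976 = 0.2783
  σ(Item 3,Item 4) = 0.071 × 0.909 × 0.976 = 0.0630
σ²_T = Σσ²ᵢ + 2·Σσ_ij = 5.9697 + 2 × 1.1495 = 8.2687
α = (4/3)·(1 − 5.9697/8.2687) = 0.371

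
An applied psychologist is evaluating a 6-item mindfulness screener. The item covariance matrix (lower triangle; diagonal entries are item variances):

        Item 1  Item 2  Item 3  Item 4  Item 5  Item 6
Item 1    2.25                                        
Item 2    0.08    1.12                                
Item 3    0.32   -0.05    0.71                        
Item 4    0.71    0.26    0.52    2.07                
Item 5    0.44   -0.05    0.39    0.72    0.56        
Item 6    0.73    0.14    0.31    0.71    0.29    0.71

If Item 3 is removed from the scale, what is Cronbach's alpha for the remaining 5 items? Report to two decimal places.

Remaining items: Item 1, Item 2, Item 4, Item 5, Item 6 (k = 5).
ΣVar(i) = 2.25 + 1.12 + 2.07 + 0.56 + 0.71 = 6.71
σ²_total = 6.71 + 2 × 4.03 = 14.77
α (item deleted) = (5/4)·(1 − 6.71/14.77) = 0.68

Cronbach's alpha = 0.68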